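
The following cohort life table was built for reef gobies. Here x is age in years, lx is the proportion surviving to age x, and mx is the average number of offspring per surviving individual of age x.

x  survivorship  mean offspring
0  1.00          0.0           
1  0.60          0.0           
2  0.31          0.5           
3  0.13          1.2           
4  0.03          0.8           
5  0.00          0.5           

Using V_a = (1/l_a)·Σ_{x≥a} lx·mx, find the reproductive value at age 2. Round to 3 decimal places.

lx·mx for x ≥ 2: 0.155, 0.156, 0.024, 0 → sum = 0.335
V_2 = 0.335 / l_2 = 0.335 / 0.31 = 1.080645… → 1.081

1.081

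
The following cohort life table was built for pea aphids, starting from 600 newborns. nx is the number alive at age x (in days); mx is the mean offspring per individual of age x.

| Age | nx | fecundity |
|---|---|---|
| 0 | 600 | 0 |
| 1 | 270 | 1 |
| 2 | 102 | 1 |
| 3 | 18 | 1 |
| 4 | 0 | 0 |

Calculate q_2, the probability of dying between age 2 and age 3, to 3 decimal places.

lx = nx/n0 = nx/600: 1, 0.45, 0.17, 0.03, 0
q_2 = (l_2 − l_3) / l_2 = (0.17 − 0.03) / 0.17
     = 0.14 / 0.17 = 0.823529… → 0.824

0.824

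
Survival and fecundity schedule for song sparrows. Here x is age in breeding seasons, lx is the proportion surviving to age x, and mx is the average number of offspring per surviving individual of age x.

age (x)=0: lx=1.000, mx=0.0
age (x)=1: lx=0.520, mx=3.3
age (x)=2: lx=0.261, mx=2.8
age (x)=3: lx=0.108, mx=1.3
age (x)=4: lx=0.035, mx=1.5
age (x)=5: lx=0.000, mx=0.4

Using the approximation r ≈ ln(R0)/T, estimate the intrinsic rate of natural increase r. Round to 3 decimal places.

R0 = Σ lx·mx = 0 + 1.716 + 0.7308 + 0.1404 + 0.0525 + 0 = 2.6397
Σ x·lx·mx = 3.8088; T = 3.8088/2.6397 = 1.44289…
r ≈ ln(R0)/T = ln(2.6397)/1.44289… = 0.67272… → 0.673

0.673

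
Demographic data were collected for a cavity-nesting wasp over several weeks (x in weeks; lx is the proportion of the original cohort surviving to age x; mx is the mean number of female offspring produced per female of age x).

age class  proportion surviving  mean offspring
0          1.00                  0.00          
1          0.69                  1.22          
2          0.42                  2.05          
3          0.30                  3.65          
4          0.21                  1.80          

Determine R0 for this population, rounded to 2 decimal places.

lx·mx by age: 0, 0.8418, 0.861, 1.095, 0.378
R0 = Σ lx·mx = 3.1758 → 3.18

3.18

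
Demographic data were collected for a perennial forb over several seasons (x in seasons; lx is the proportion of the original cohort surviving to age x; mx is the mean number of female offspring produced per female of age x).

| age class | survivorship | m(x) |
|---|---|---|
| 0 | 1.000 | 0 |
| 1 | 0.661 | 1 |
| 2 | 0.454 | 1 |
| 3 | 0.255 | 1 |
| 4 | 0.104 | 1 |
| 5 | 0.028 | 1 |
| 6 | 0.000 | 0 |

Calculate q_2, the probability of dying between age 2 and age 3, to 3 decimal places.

0.438

q_2 = (l_2 − l_3) / l_2 = (0.454 − 0.255) / 0.454
     = 0.199 / 0.454 = 0.438326… → 0.438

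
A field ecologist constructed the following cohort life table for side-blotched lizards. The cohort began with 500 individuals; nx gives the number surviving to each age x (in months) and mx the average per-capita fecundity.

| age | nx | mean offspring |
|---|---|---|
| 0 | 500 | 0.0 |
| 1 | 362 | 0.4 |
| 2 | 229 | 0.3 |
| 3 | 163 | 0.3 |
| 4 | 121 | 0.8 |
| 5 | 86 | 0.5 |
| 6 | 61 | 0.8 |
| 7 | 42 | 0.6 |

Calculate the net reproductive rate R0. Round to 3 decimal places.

0.952

lx = nx/n0 = nx/500: 1, 0.724, 0.458, 0.326, 0.242, 0.172, 0.122, 0.084
lx·mx by age: 0, 0.2896, 0.1374, 0.0978, 0.1936, 0.086, 0.0976, 0.0504
R0 = Σ lx·mx = 0.9524 → 0.952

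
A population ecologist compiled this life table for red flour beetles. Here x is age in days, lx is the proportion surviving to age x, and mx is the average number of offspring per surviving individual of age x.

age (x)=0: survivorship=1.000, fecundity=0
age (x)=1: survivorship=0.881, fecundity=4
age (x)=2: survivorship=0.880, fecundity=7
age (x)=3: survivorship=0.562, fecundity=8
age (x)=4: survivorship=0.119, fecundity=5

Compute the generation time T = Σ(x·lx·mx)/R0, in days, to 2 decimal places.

lx·mx: 0, 3.524, 6.16, 4.496, 0.595 → R0 = 14.775
x·lx·mx: 0, 3.524, 12.32, 13.488, 2.38 → Σ = 31.712
T = 31.712 / 14.775 = 2.146328… → 2.15

2.15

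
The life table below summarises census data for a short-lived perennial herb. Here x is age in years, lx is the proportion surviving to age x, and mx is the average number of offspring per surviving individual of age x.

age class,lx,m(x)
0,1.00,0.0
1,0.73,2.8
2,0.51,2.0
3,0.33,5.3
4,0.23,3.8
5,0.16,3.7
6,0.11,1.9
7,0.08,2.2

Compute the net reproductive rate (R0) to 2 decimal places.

lx·mx by age: 0, 2.044, 1.02, 1.749, 0.874, 0.592, 0.209, 0.176
R0 = Σ lx·mx = 6.664 → 6.66

6.66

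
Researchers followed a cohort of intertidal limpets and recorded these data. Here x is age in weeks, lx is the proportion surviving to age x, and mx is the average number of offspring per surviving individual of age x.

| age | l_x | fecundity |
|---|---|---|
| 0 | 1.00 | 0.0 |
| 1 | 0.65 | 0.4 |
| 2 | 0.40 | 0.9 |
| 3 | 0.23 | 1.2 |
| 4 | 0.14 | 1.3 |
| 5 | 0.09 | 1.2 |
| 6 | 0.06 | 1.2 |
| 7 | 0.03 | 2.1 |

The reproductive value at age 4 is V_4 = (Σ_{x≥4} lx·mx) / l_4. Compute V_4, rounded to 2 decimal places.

lx·mx for x ≥ 4: 0.182, 0.108, 0.072, 0.063 → sum = 0.425
V_4 = 0.425 / l_4 = 0.425 / 0.14 = 3.035714… → 3.04

3.04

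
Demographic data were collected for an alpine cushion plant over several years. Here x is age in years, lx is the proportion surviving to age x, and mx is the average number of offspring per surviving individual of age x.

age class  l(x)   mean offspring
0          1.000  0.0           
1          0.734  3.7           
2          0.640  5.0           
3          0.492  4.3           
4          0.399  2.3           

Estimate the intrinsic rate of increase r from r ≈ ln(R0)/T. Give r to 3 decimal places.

R0 = Σ lx·mx = 0 + 2.7158 + 3.2 + 2.1156 + 0.9177 = 8.9491
Σ x·lx·mx = 19.1334; T = 19.1334/8.9491 = 2.13803…
r ≈ ln(R0)/T = ln(8.9491)/2.13803… = 1.02504… → 1.025

1.025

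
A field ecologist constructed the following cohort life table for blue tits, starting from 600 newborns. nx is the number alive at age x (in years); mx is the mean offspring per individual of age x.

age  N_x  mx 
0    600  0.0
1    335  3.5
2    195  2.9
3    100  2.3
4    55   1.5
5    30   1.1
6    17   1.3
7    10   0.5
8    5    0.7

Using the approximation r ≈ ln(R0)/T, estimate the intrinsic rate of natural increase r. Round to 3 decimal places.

0.723

lx = nx/n0 = nx/600: 1, 0.55833…, 0.325, 0.16667…, 0.09167…, 0.05, 0.02833…, 0.01667…, 0.00833…
R0 = Σ lx·mx = 0 + 1.95417… + 0.9425 + 0.38333… + 0.1375… + 0.055 + 0.03683… + 0.00833… + 0.00583… = 3.5235…
Σ x·lx·mx = 6.140167…; T = 6.140167…/3.5235… = 1.74263…
r ≈ ln(R0)/T = ln(3.5235…)/1.74263… = 0.72273… → 0.723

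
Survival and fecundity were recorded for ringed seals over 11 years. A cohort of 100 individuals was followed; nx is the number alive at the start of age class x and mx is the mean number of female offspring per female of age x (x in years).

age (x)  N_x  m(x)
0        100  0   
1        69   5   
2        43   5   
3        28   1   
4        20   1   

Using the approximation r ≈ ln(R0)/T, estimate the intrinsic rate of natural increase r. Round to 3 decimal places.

1.169

lx = nx/n0 = nx/100: 1, 0.69, 0.43, 0.28, 0.2
R0 = Σ lx·mx = 0 + 3.45 + 2.15 + 0.28 + 0.2 = 6.08
Σ x·lx·mx = 9.39; T = 9.39/6.08 = 1.54441…
r ≈ ln(R0)/T = ln(6.08)/1.54441… = 1.16874… → 1.169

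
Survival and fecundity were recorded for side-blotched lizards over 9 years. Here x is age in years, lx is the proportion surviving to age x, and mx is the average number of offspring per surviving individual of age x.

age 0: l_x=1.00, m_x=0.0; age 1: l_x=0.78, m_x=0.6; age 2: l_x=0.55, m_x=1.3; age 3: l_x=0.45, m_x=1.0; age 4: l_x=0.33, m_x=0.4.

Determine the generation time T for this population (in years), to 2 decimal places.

lx·mx: 0, 0.468, 0.715, 0.45, 0.132 → R0 = 1.765
x·lx·mx: 0, 0.468, 1.43, 1.35, 0.528 → Σ = 3.776
T = 3.776 / 1.765 = 2.139377… → 2.14

2.14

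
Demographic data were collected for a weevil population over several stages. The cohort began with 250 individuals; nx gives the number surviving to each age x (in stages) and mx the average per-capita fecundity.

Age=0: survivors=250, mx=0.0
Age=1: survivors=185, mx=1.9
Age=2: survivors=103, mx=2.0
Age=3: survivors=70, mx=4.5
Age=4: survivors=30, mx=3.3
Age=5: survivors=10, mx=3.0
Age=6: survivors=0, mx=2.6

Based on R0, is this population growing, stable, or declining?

growing

lx = nx/n0 = nx/250: 1, 0.74, 0.412, 0.28, 0.12, 0.04, 0
R0 = Σ lx·mx = 0 + 1.406 + 0.824 + 1.26 + 0.396 + 0.12 + 0 = 4.006
R0 > 1, so the population is growing.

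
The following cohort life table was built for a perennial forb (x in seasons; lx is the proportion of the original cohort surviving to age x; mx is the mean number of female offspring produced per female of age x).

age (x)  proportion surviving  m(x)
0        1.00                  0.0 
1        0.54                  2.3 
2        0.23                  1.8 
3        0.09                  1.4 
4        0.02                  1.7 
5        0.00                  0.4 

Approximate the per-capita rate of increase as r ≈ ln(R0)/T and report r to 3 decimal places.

R0 = Σ lx·mx = 0 + 1.242 + 0.414 + 0.126 + 0.034 + 0 = 1.816
Σ x·lx·mx = 2.584; T = 2.584/1.816 = 1.42291…
r ≈ ln(R0)/T = ln(1.816)/1.42291… = 0.41931… → 0.419

0.419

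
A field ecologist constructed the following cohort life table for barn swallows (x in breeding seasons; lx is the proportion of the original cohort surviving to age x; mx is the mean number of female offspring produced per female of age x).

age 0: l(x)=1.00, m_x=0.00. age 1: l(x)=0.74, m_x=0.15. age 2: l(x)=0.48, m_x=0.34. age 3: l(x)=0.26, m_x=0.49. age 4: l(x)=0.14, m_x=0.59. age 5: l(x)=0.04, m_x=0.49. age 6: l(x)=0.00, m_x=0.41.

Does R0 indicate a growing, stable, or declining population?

declining

R0 = Σ lx·mx = 0 + 0.111 + 0.1632 + 0.1274 + 0.0826 + 0.0196 + 0 = 0.5038
R0 < 1, so the population is declining.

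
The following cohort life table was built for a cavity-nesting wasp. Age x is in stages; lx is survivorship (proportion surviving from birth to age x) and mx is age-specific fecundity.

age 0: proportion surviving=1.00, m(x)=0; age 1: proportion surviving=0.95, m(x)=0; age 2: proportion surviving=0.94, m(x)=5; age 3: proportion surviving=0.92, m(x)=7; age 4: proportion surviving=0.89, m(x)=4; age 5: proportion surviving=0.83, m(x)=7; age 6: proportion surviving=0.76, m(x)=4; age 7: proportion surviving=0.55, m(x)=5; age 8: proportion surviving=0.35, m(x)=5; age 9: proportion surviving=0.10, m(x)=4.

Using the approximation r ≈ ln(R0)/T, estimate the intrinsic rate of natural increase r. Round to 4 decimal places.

0.7494

R0 = Σ lx·mx = 0 + 0 + 4.7 + 6.44 + 3.56 + 5.81 + 3.04 + 2.75 + 1.75 + 0.4 = 28.45
Σ x·lx·mx = 127.1; T = 127.1/28.45 = 4.46749…
r ≈ ln(R0)/T = ln(28.45)/4.46749… = 0.749448… → 0.7494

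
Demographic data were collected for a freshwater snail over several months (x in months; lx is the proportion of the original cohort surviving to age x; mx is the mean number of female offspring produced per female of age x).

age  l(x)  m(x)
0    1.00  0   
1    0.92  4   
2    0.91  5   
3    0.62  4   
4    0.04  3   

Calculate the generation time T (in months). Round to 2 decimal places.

1.91

lx·mx: 0, 3.68, 4.55, 2.48, 0.12 → R0 = 10.83
x·lx·mx: 0, 3.68, 9.1, 7.44, 0.48 → Σ = 20.7
T = 20.7 / 10.83 = 1.911357… → 1.91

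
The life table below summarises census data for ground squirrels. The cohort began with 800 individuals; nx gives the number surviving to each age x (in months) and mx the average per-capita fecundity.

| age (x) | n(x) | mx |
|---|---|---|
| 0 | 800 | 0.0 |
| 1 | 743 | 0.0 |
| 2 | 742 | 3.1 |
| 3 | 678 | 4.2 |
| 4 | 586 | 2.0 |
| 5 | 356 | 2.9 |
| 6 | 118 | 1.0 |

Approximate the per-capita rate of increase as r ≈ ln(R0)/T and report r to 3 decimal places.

0.704

lx = nx/n0 = nx/800: 1, 0.92875, 0.9275, 0.8475, 0.7325, 0.445, 0.1475
R0 = Σ lx·mx = 0 + 0 + 2.87525 + 3.5595 + 1.465 + 1.2905 + 0.1475 = 9.33775
Σ x·lx·mx = 29.6265; T = 29.6265/9.33775 = 3.17277…
r ≈ ln(R0)/T = ln(9.33775)/3.17277… = 0.70414… → 0.704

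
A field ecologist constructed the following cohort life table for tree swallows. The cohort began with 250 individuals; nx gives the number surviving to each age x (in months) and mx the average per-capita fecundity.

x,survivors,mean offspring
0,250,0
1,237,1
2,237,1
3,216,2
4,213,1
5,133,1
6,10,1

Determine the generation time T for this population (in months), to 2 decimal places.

lx = nx/n0 = nx/250: 1, 0.948, 0.948, 0.864, 0.852, 0.532, 0.04
lx·mx: 0, 0.948, 0.948, 1.728, 0.852, 0.532, 0.04 → R0 = 5.048
x·lx·mx: 0, 0.948, 1.896, 5.184, 3.408, 2.66, 0.24 → Σ = 14.336
T = 14.336 / 5.048 = 2.839937… → 2.84

2.84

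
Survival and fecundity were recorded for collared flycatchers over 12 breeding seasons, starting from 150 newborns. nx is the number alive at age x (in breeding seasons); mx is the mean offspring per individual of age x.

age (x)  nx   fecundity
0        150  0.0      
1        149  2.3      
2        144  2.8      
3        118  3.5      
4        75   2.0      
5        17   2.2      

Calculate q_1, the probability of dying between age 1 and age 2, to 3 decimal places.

lx = nx/n0 = nx/150: 1, 0.99333…, 0.96, 0.78667…, 0.5, 0.11333…
q_1 = (l_1 − l_2) / l_1 = (0.993333… − 0.96) / 0.993333…
     = 0.033333… / 0.993333… = 0.033557… → 0.034

0.034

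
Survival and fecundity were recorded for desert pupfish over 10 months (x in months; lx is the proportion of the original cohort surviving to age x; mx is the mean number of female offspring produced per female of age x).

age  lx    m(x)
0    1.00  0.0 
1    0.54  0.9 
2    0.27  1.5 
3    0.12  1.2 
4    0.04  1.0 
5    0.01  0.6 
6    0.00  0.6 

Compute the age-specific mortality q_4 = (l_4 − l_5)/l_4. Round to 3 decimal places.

q_4 = (l_4 − l_5) / l_4 = (0.04 − 0.01) / 0.04
     = 0.03 / 0.04 = 0.75 → 0.750

0.750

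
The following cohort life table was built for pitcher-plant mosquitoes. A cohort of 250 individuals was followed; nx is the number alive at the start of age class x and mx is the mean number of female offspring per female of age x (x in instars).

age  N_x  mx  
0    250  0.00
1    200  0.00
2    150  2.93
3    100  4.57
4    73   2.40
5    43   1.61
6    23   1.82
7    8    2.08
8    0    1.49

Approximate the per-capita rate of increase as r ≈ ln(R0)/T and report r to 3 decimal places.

lx = nx/n0 = nx/250: 1, 0.8, 0.6, 0.4, 0.292, 0.172, 0.092, 0.032, 0
R0 = Σ lx·mx = 0 + 0 + 1.758 + 1.828 + 0.7008 + 0.27692 + 0.16744 + 0.06656 + 0 = 4.79772
Σ x·lx·mx = 14.65836; T = 14.65836/4.79772 = 3.05528…
r ≈ ln(R0)/T = ln(4.79772)/3.05528… = 0.51326… → 0.513

0.513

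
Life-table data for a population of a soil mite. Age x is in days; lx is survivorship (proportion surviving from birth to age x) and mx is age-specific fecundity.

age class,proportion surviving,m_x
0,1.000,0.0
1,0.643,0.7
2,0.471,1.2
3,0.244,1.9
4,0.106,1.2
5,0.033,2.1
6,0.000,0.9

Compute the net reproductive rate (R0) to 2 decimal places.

lx·mx by age: 0, 0.4501, 0.5652, 0.4636, 0.1272, 0.0693, 0
R0 = Σ lx·mx = 1.6754 → 1.68

1.68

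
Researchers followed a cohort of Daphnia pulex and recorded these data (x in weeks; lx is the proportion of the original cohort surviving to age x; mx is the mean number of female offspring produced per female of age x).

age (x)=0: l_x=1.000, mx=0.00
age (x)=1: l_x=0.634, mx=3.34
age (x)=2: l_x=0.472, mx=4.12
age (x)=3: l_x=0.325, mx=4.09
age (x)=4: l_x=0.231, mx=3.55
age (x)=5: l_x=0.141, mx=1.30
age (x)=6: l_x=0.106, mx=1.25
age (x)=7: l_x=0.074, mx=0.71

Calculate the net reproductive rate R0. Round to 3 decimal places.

6.580

lx·mx by age: 0, 2.11756, 1.94464, 1.32925, 0.82005, 0.1833, 0.1325, 0.05254
R0 = Σ lx·mx = 6.57984 → 6.580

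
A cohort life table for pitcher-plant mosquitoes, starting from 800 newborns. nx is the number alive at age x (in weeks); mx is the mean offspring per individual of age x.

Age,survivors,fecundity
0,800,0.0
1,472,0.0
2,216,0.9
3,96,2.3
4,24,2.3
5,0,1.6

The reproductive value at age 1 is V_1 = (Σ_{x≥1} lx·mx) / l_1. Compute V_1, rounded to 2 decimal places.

lx = nx/n0 = nx/800: 1, 0.59, 0.27, 0.12, 0.03, 0
lx·mx for x ≥ 1: 0, 0.243, 0.276, 0.069, 0 → sum = 0.588
V_1 = 0.588 / l_1 = 0.588 / 0.59 = 0.99661… → 1.00

1.00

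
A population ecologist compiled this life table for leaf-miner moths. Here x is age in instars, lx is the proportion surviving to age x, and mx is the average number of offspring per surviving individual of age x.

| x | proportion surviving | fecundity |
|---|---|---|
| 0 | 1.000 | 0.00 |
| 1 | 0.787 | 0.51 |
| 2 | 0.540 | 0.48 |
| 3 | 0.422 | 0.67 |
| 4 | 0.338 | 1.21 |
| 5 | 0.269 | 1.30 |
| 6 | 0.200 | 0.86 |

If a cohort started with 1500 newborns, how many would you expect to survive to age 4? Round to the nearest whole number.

Expected survivors = N0 · l_4 = 1500 × 0.338 = 507 → 507

507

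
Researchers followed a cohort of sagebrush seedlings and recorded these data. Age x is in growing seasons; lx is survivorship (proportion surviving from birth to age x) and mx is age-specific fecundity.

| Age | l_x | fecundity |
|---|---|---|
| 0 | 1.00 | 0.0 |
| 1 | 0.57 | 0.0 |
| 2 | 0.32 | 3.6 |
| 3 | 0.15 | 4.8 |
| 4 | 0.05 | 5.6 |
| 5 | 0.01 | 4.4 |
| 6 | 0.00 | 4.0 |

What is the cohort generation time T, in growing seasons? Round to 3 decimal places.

2.643

lx·mx: 0, 0, 1.152, 0.72, 0.28, 0.044, 0 → R0 = 2.196
x·lx·mx: 0, 0, 2.304, 2.16, 1.12, 0.22, 0 → Σ = 5.804
T = 5.804 / 2.196 = 2.642987… → 2.643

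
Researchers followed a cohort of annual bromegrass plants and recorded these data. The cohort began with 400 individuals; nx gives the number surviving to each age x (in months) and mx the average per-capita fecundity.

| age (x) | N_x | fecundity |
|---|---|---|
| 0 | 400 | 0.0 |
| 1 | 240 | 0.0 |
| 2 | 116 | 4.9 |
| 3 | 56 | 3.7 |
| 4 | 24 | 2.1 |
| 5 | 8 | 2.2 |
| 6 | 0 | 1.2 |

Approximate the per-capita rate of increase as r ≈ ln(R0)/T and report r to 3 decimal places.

0.307

lx = nx/n0 = nx/400: 1, 0.6, 0.29, 0.14, 0.06, 0.02, 0
R0 = Σ lx·mx = 0 + 0 + 1.421 + 0.518 + 0.126 + 0.044 + 0 = 2.109
Σ x·lx·mx = 5.12; T = 5.12/2.109 = 2.42769…
r ≈ ln(R0)/T = ln(2.109)/2.42769… = 0.30738… → 0.307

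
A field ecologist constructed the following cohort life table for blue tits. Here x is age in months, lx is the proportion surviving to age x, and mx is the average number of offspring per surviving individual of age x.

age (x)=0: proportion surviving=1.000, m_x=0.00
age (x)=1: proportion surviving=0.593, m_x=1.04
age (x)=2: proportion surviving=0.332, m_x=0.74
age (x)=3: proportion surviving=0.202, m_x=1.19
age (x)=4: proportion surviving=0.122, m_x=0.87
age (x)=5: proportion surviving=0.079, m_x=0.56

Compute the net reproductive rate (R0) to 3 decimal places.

1.253

lx·mx by age: 0, 0.61672, 0.24568, 0.24038, 0.10614, 0.04424
R0 = Σ lx·mx = 1.25316 → 1.253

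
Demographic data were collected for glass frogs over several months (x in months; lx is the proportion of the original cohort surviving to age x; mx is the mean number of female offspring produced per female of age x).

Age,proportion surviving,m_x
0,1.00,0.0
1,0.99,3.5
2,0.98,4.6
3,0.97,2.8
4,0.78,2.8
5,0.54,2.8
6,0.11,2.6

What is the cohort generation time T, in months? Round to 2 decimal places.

lx·mx: 0, 3.465, 4.508, 2.716, 2.184, 1.512, 0.286 → R0 = 14.671
x·lx·mx: 0, 3.465, 9.016, 8.148, 8.736, 7.56, 1.716 → Σ = 38.641
T = 38.641 / 14.671 = 2.633835… → 2.63

2.63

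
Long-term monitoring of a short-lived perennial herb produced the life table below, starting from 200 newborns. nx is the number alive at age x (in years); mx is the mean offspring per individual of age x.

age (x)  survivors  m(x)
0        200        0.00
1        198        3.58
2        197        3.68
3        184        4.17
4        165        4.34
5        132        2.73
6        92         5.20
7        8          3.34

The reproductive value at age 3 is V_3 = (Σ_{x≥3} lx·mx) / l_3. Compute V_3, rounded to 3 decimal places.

lx = nx/n0 = nx/200: 1, 0.99, 0.985, 0.92, 0.825, 0.66, 0.46, 0.04
lx·mx for x ≥ 3: 3.8364, 3.5805, 1.8018, 2.392, 0.1336 → sum = 11.7443
V_3 = 11.7443 / l_3 = 11.7443 / 0.92 = 12.765543… → 12.766

12.766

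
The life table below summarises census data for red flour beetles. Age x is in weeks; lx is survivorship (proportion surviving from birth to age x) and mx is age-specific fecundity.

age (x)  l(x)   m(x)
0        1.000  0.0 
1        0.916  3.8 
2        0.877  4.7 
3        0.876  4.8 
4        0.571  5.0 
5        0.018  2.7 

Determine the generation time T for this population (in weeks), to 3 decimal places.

2.447

lx·mx: 0, 3.4808, 4.1219, 4.2048, 2.855, 0.0486 → R0 = 14.7111
x·lx·mx: 0, 3.4808, 8.2438, 12.6144, 11.42, 0.243 → Σ = 36.002
T = 36.002 / 14.7111 = 2.447268… → 2.447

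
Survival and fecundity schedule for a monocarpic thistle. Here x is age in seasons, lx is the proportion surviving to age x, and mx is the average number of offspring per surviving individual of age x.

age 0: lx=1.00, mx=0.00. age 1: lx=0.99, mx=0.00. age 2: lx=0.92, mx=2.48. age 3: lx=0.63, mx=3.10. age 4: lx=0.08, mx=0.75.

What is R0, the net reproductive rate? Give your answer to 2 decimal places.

lx·mx by age: 0, 0, 2.2816, 1.953, 0.06
R0 = Σ lx·mx = 4.2946 → 4.29

4.29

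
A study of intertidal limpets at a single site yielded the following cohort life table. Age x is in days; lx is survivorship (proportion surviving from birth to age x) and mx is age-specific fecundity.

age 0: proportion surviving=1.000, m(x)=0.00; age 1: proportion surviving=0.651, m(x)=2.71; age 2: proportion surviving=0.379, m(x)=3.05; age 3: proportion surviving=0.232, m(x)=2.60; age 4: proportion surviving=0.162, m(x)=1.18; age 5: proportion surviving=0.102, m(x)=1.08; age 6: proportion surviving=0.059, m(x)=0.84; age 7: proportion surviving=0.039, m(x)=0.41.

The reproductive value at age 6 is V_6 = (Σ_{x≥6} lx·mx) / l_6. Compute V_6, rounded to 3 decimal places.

lx·mx for x ≥ 6: 0.04956, 0.01599 → sum = 0.06555
V_6 = 0.06555 / l_6 = 0.06555 / 0.059 = 1.111017… → 1.111

1.111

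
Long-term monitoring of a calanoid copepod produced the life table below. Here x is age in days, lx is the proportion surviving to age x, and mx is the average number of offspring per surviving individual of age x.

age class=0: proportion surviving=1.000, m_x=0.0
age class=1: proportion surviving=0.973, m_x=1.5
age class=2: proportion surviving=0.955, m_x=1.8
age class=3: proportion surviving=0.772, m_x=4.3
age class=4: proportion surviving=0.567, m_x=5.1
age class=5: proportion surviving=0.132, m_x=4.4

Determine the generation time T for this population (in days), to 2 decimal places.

lx·mx: 0, 1.4595, 1.719, 3.3196, 2.8917, 0.5808 → R0 = 9.9706
x·lx·mx: 0, 1.4595, 3.438, 9.9588, 11.5668, 2.904 → Σ = 29.3271
T = 29.3271 / 9.9706 = 2.941358… → 2.94

2.94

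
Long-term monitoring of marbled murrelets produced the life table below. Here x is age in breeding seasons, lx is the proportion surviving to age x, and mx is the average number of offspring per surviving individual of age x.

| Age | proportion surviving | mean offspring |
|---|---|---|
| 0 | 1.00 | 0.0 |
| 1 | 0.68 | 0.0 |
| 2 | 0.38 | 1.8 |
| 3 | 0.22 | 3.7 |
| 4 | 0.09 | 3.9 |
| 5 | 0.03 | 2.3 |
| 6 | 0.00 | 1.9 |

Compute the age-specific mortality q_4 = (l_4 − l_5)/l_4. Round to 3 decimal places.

q_4 = (l_4 − l_5) / l_4 = (0.09 − 0.03) / 0.09
     = 0.06 / 0.09 = 0.666667… → 0.667

0.667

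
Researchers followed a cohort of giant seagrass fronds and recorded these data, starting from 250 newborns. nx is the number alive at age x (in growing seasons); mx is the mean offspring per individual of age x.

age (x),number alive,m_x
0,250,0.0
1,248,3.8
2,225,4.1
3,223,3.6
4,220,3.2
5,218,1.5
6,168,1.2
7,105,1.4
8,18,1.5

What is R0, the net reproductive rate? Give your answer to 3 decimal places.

lx = nx/n0 = nx/250: 1, 0.992, 0.9, 0.892, 0.88, 0.872, 0.672, 0.42, 0.072
lx·mx by age: 0, 3.7696, 3.69, 3.2112, 2.816, 1.308, 0.8064, 0.588, 0.108
R0 = Σ lx·mx = 16.2972 → 16.297

16.297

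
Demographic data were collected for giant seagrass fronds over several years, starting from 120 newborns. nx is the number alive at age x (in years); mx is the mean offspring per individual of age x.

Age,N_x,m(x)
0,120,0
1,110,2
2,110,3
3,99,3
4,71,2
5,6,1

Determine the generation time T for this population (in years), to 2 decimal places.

2.38

lx = nx/n0 = nx/120: 1, 0.91667…, 0.91667…, 0.825, 0.59167…, 0.05
lx·mx: 0, 1.833333…, 2.75…, 2.475, 1.183333…, 0.05 → R0 = 8.291667…
x·lx·mx: 0, 1.833333…, 5.5…, 7.425, 4.733333…, 0.25 → Σ = 19.741667…
T = 19.741667… / 8.291667… = 2.380905… → 2.38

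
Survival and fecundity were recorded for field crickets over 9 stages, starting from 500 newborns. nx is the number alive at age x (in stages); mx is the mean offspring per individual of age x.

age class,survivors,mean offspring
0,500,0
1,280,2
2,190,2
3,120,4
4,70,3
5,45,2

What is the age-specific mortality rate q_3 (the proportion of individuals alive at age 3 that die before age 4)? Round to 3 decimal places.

0.417

lx = nx/n0 = nx/500: 1, 0.56, 0.38, 0.24, 0.14, 0.09
q_3 = (l_3 − l_4) / l_3 = (0.24 − 0.14) / 0.24
     = 0.1 / 0.24 = 0.416667… → 0.417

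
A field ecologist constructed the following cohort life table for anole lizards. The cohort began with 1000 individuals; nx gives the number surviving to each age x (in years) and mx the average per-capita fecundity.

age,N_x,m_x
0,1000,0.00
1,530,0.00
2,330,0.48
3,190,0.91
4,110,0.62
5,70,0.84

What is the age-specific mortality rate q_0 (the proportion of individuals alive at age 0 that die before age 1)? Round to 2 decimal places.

0.47

lx = nx/n0 = nx/1000: 1, 0.53, 0.33, 0.19, 0.11, 0.07
q_0 = (l_0 − l_1) / l_0 = (1 − 0.53) / 1
     = 0.47 / 1 = 0.47 → 0.47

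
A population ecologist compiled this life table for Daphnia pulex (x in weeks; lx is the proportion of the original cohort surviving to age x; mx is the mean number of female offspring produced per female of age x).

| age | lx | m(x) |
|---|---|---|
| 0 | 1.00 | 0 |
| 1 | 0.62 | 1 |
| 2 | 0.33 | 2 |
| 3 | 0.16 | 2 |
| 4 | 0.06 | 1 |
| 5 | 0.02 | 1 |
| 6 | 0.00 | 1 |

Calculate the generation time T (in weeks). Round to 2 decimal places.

lx·mx: 0, 0.62, 0.66, 0.32, 0.06, 0.02, 0 → R0 = 1.68
x·lx·mx: 0, 0.62, 1.32, 0.96, 0.24, 0.1, 0 → Σ = 3.24
T = 3.24 / 1.68 = 1.928571… → 1.93

1.93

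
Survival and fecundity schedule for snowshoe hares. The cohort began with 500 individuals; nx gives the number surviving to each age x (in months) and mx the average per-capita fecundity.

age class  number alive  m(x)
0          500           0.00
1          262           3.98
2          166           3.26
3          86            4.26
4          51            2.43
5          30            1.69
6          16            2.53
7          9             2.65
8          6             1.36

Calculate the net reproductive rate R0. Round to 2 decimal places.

lx = nx/n0 = nx/500: 1, 0.524, 0.332, 0.172, 0.102, 0.06, 0.032, 0.018, 0.012
lx·mx by age: 0, 2.08552, 1.08232, 0.73272, 0.24786, 0.1014, 0.08096, 0.0477, 0.01632
R0 = Σ lx·mx = 4.3948 → 4.39

4.39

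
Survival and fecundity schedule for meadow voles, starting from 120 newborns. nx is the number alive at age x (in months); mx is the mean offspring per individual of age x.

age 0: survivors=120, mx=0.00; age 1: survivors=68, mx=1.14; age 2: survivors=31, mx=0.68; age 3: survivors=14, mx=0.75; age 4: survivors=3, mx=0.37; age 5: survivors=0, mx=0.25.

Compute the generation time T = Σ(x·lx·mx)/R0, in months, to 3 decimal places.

lx = nx/n0 = nx/120: 1, 0.56667…, 0.25833…, 0.11667…, 0.025, 0
lx·mx: 0, 0.646…, 0.175667…, 0.0875…, 0.00925, 0 → R0 = 0.918417…
x·lx·mx: 0, 0.646…, 0.351333…, 0.2625…, 0.037, 0 → Σ = 1.296833…
T = 1.296833… / 0.918417… = 1.412032… → 1.412

1.412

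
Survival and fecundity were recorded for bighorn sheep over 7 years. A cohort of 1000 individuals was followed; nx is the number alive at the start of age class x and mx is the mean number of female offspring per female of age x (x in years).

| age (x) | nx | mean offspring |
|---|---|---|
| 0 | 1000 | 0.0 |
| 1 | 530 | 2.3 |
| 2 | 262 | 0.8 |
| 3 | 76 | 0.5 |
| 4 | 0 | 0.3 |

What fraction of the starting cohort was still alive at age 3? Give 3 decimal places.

l_3 = n_3/n_0 = 76/1000 = 0.076 → 0.076

0.076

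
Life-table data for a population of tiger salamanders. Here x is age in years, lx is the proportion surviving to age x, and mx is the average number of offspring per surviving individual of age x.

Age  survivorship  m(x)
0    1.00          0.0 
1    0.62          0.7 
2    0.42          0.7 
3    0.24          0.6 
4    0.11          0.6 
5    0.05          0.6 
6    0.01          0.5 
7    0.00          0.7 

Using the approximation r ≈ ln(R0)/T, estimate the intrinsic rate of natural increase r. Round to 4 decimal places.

-0.0140

R0 = Σ lx·mx = 0 + 0.434 + 0.294 + 0.144 + 0.066 + 0.03 + 0.005 + 0 = 0.973
Σ x·lx·mx = 1.898; T = 1.898/0.973 = 1.95067…
r ≈ ln(R0)/T = ln(0.973)/1.95067… = -0.014032… → -0.0140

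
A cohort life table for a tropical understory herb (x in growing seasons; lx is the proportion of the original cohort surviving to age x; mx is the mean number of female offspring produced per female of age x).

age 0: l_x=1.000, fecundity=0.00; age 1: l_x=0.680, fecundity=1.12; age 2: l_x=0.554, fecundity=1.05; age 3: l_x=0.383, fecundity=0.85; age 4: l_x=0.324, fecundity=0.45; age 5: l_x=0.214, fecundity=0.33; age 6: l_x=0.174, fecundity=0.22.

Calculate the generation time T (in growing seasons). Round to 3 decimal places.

2.115

lx·mx: 0, 0.7616, 0.5817, 0.32555, 0.1458, 0.07062, 0.03828 → R0 = 1.92355
x·lx·mx: 0, 0.7616, 1.1634, 0.97665, 0.5832, 0.3531, 0.22968 → Σ = 4.06763
T = 4.06763 / 1.92355 = 2.114647… → 2.115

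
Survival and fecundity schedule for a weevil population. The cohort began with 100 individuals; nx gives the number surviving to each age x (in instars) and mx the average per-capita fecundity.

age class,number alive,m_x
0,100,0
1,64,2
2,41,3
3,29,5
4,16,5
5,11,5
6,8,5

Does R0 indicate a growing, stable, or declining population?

growing

lx = nx/n0 = nx/100: 1, 0.64, 0.41, 0.29, 0.16, 0.11, 0.08
R0 = Σ lx·mx = 0 + 1.28 + 1.23 + 1.45 + 0.8 + 0.55 + 0.4 = 5.71
R0 > 1, so the population is growing.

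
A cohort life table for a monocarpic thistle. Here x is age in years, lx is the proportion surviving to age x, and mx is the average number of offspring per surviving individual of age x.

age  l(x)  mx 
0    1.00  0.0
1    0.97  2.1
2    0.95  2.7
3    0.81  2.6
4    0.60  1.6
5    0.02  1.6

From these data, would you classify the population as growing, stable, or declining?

growing

R0 = Σ lx·mx = 0 + 2.037 + 2.565 + 2.106 + 0.96 + 0.032 = 7.7
R0 > 1, so the population is growing.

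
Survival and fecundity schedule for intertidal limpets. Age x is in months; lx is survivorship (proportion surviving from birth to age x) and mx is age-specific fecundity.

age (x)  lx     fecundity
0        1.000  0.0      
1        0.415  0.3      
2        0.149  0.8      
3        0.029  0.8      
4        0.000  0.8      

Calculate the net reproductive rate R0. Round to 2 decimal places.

0.27

lx·mx by age: 0, 0.1245, 0.1192, 0.0232, 0
R0 = Σ lx·mx = 0.2669 → 0.27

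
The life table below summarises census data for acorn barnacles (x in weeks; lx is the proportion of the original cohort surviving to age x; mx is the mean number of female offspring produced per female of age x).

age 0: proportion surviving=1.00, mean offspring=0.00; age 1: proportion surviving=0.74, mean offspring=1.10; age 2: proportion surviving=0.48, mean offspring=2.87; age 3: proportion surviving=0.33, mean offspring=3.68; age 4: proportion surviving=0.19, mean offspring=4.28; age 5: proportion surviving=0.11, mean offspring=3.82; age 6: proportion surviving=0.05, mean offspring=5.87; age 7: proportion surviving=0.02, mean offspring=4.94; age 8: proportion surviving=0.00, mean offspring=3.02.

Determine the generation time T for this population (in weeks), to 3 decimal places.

2.985

lx·mx: 0, 0.814, 1.3776, 1.2144, 0.8132, 0.4202, 0.2935, 0.0988, 0 → R0 = 5.0317
x·lx·mx: 0, 0.814, 2.7552, 3.6432, 3.2528, 2.101, 1.761, 0.6916, 0 → Σ = 15.0188
T = 15.0188 / 5.0317 = 2.984836… → 2.985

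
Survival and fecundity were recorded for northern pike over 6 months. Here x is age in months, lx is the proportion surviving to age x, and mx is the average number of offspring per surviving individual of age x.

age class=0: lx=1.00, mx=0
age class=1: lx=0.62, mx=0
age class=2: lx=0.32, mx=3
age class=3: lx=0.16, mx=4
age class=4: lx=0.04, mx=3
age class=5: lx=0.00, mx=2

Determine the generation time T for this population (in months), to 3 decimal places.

lx·mx: 0, 0, 0.96, 0.64, 0.12, 0 → R0 = 1.72
x·lx·mx: 0, 0, 1.92, 1.92, 0.48, 0 → Σ = 4.32
T = 4.32 / 1.72 = 2.511628… → 2.512

2.512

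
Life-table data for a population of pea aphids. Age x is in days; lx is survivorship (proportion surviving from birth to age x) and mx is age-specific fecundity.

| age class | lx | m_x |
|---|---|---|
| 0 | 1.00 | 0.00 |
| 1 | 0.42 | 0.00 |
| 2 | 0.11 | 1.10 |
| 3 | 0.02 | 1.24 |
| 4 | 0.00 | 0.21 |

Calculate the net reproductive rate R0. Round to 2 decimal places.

lx·mx by age: 0, 0, 0.121, 0.0248, 0
R0 = Σ lx·mx = 0.1458 → 0.15

0.15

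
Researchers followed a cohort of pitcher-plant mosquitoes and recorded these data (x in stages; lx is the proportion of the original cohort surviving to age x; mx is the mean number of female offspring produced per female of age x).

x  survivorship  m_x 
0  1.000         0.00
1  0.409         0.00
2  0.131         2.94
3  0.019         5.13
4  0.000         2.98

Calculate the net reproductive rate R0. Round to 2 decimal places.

lx·mx by age: 0, 0, 0.38514, 0.09747, 0
R0 = Σ lx·mx = 0.48261 → 0.48

0.48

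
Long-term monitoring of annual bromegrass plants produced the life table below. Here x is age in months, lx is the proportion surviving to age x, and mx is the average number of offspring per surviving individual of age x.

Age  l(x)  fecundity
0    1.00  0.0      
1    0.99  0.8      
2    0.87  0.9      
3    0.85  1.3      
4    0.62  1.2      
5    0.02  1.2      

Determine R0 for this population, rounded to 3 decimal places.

lx·mx by age: 0, 0.792, 0.783, 1.105, 0.744, 0.024
R0 = Σ lx·mx = 3.448 → 3.448

3.448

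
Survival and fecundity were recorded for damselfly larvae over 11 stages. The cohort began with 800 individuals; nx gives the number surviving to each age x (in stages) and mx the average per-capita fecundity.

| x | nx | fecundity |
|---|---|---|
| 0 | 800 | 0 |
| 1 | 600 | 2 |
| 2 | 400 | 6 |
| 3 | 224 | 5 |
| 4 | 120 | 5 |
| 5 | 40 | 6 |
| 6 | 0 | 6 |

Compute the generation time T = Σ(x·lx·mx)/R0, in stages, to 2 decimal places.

2.33

lx = nx/n0 = nx/800: 1, 0.75, 0.5, 0.28, 0.15, 0.05, 0
lx·mx: 0, 1.5, 3, 1.4, 0.75, 0.3, 0 → R0 = 6.95
x·lx·mx: 0, 1.5, 6, 4.2, 3, 1.5, 0 → Σ = 16.2
T = 16.2 / 6.95 = 2.330935… → 2.33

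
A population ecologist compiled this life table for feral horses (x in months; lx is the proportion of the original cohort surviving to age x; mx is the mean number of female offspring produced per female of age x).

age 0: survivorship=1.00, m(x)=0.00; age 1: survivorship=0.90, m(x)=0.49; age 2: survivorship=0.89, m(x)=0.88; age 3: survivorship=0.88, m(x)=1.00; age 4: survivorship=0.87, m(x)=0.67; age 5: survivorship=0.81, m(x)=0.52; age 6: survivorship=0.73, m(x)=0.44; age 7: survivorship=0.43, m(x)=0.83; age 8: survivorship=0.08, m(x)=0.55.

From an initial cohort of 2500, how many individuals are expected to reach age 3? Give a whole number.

2200

Expected survivors = N0 · l_3 = 2500 × 0.88 = 2200 → 2200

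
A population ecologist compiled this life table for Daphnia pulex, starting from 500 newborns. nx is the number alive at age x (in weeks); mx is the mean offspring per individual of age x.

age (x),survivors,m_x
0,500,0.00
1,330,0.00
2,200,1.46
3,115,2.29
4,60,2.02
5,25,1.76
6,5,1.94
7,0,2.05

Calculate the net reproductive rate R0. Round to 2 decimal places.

1.46

lx = nx/n0 = nx/500: 1, 0.66, 0.4, 0.23, 0.12, 0.05, 0.01, 0
lx·mx by age: 0, 0, 0.584, 0.5267, 0.2424, 0.088, 0.0194, 0
R0 = Σ lx·mx = 1.4605 → 1.46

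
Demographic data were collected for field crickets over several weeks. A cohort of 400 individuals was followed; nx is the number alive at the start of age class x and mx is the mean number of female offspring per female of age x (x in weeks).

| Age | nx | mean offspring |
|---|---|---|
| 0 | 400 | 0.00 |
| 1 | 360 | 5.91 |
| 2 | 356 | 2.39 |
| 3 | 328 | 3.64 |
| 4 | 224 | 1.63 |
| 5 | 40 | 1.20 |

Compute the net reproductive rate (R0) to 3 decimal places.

lx = nx/n0 = nx/400: 1, 0.9, 0.89, 0.82, 0.56, 0.1
lx·mx by age: 0, 5.319, 2.1271, 2.9848, 0.9128, 0.12
R0 = Σ lx·mx = 11.4637 → 11.464

11.464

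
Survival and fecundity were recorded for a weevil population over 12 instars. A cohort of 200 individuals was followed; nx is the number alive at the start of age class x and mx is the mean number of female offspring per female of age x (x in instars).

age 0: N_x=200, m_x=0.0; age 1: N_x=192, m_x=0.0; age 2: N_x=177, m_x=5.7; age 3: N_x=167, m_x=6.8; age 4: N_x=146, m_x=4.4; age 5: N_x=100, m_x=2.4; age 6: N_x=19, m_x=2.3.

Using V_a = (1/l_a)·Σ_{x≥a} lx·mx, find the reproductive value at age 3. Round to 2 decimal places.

lx = nx/n0 = nx/200: 1, 0.96, 0.885, 0.835, 0.73, 0.5, 0.095
lx·mx for x ≥ 3: 5.678, 3.212, 1.2, 0.2185 → sum = 10.3085
V_3 = 10.3085 / l_3 = 10.3085 / 0.835 = 12.345509… → 12.35

12.35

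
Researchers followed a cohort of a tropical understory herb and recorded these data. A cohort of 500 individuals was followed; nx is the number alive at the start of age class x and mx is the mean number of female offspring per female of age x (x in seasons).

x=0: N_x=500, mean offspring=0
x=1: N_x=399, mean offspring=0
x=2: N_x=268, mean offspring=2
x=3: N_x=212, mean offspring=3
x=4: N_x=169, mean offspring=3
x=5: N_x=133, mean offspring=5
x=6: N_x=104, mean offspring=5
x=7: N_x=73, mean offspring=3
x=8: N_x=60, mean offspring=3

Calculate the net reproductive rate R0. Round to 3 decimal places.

lx = nx/n0 = nx/500: 1, 0.798, 0.536, 0.424, 0.338, 0.266, 0.208, 0.146, 0.12
lx·mx by age: 0, 0, 1.072, 1.272, 1.014, 1.33, 1.04, 0.438, 0.36
R0 = Σ lx·mx = 6.526 → 6.526

6.526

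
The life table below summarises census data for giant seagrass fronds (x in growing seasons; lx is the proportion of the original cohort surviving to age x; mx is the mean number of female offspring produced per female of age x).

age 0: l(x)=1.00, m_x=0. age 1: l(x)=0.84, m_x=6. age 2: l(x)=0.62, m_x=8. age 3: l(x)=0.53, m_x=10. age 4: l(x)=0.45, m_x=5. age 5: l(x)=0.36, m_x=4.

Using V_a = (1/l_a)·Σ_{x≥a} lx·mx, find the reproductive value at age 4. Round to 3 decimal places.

lx·mx for x ≥ 4: 2.25, 1.44 → sum = 3.69
V_4 = 3.69 / l_4 = 3.69 / 0.45 = 8.2 → 8.200

8.200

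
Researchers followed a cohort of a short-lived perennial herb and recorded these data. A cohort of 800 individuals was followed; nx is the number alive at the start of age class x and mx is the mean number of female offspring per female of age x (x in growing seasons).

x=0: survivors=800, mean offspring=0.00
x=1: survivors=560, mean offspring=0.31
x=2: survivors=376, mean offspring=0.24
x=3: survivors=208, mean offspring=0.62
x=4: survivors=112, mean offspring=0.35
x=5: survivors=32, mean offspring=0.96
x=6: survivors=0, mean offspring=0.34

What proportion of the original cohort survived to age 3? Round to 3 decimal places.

l_3 = n_3/n_0 = 208/800 = 0.26 → 0.260

0.260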